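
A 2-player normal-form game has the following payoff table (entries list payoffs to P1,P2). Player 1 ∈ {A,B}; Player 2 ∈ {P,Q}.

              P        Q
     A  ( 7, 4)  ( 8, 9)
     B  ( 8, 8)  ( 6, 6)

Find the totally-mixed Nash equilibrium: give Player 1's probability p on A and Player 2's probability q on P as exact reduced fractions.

p=2/7, q=2/3

P1 indiff ⇒ q·7+(1-q)·8 = q·8+(1-q)·6 ⇒ q(-1) = (1-q)(-2) ⇒ q = 2/3
P2 indiff ⇒ p·4+(1-p)·8 = p·9+(1-p)·6 ⇒ p(-5) = (1-p)(-2) ⇒ p = 2/7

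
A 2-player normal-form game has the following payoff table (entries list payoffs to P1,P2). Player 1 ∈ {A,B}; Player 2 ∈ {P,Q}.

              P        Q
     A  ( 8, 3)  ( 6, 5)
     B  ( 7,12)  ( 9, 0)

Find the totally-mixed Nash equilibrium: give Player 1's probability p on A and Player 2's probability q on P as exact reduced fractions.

P1 mixes 6/7 on A; P2 mixes 3/4 on P

P1 indiff ⇒ q·8+(1-q)·6 = q·7+(1-q)·9 ⇒ q(1) = (1-q)(3) ⇒ q = 3/4
P2 indiff ⇒ p·3+(1-p)·12 = p·5+(1-p)·0 ⇒ p(-2) = (1-p)(-12) ⇒ p = 6/7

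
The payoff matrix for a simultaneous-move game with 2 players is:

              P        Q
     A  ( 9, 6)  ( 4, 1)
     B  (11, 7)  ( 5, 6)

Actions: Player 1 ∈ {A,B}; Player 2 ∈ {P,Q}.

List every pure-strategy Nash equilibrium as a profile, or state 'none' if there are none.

(A,P): not NE [P1→B gives 11>9]
(A,Q): not NE [P1→B gives 5>4; P2→P gives 6>1]
(B,P): NE
(B,Q): not NE [P2→P gives 7>6]

PSNE = {(B,P)}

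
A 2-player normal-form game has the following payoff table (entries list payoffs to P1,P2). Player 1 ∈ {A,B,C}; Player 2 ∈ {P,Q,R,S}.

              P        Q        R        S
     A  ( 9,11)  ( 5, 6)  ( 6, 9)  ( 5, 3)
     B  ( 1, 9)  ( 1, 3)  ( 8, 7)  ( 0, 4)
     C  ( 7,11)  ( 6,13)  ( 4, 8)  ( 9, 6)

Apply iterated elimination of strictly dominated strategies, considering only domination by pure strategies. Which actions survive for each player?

P2 drop R (P beats it: A:11>9 B:9>7 C:11>8)
P1 drop B (A beats it: P:9>1 Q:5>1 S:5>0)
P2 drop S (P beats it: A:11>3 C:11>6)
P1→{A,C} P2→{P,Q}

Remaining: P1:{A,C} P2:{P,Q}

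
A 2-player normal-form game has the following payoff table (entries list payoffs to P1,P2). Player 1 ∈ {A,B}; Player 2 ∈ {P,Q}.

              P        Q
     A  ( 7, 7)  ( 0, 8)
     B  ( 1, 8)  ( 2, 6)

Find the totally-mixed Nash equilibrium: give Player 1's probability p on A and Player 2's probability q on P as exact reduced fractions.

(p,q) = (2/3, 1/4)

P1 indiff ⇒ q·7+(1-q)·0 = q·1+(1-q)·2 ⇒ q(6) = (1-q)(2) ⇒ q = 1/4
P2 indiff ⇒ p·7+(1-p)·8 = p·8+(1-p)·6 ⇒ p(-1) = (1-p)(-2) ⇒ p = 2/3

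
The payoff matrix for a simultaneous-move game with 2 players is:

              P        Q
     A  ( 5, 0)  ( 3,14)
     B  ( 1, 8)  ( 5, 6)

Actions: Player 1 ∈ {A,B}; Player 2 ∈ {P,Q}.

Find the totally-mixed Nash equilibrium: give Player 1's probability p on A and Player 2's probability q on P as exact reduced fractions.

(p,q) = (1/8, 1/3)

P1 indiff ⇒ q·5+(1-q)·3 = q·1+(1-q)·5 ⇒ q(4) = (1-q)(2) ⇒ q = 1/3
P2 indiff ⇒ p·0+(1-p)·8 = p·14+(1-p)·6 ⇒ p(-14) = (1-p)(-2) ⇒ p = 1/8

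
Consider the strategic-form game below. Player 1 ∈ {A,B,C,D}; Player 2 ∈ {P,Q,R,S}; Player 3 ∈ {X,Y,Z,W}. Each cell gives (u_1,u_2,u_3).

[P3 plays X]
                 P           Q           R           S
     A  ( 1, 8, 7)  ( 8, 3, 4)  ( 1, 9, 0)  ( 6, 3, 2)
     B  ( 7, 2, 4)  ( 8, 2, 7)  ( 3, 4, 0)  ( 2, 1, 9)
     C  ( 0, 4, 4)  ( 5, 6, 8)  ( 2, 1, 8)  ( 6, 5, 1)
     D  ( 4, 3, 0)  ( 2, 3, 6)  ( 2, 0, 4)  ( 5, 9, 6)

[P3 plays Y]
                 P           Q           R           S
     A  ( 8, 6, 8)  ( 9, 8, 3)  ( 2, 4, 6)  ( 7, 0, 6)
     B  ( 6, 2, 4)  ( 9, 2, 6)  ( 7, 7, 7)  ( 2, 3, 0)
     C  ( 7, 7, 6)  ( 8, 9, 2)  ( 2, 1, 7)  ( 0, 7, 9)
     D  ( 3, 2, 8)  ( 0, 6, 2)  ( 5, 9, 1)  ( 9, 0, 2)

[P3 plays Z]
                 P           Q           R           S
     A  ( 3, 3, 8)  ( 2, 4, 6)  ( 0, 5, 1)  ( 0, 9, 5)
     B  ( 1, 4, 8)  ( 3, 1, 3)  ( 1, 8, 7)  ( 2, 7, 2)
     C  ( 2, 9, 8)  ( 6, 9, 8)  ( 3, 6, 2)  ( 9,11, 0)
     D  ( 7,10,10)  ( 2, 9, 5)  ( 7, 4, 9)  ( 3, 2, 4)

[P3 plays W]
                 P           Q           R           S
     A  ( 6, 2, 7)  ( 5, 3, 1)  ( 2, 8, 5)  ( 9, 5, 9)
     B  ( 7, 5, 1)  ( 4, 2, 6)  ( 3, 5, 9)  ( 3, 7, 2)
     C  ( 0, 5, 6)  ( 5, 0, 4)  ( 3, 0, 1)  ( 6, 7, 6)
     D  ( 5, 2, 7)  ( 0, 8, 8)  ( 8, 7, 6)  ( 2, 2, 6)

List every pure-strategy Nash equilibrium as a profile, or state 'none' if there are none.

(A,P,X): not NE [P1→B gives 7>1; P2→R gives 9>8; P3→Z gives 8>7]
(A,P,Y): not NE [P2→Q gives 8>6]
(A,P,Z): not NE [P1→D gives 7>3; P2→S gives 9>3]
(A,P,W): not NE [P1→B gives 7>6; P2→R gives 8>2; P3→Z gives 8>7]
(A,Q,X): not NE [P2→R gives 9>3; P3→Z gives 6>4]
(A,Q,Y): not NE [P3→Z gives 6>3]
(A,Q,Z): not NE [P1→C gives 6>2; P2→S gives 9>4]
(A,Q,W): not NE [P2→R gives 8>3; P3→Z gives 6>1]
(A,R,X): not NE [P1→B gives 3>1; P3→Y gives 6>0]
(A,R,Y): not NE [P1→B gives 7>2; P2→Q gives 8>4]
(A,R,Z): not NE [P1→D gives 7>0; P2→S gives 9>5; P3→Y gives 6>1]
(A,R,W): not NE [P1→D gives 8>2; P3→Y gives 6>5]
(A,S,X): not NE [P2→R gives 9>3; P3→W gives 9>2]
(A,S,Y): not NE [P1→D gives 9>7; P2→Q gives 8>0; P3→W gives 9>6]
(A,S,Z): not NE [P1→C gives 9>0; P3→W gives 9>5]
(A,S,W): not NE [P2→R gives 8>5]
(B,P,X): not NE [P2→R gives 4>2; P3→Z gives 8>4]
(B,P,Y): not NE [P1→A gives 8>6; P2→R gives 7>2; P3→Z gives 8>4]
(B,P,Z): not NE [P1→D gives 7>1; P2→R gives 8>4]
(B,P,W): not NE [P2→S gives 7>5; P3→Z gives 8>1]
(B,Q,X): not NE [P2→R gives 4>2]
(B,Q,Y): not NE [P2→R gives 7>2; P3→X gives 7>6]
(B,Q,Z): not NE [P1→C gives 6>3; P2→R gives 8>1; P3→X gives 7>3]
(B,Q,W): not NE [P1→C gives 5>4; P2→S gives 7>2; P3→X gives 7>6]
(B,R,X): not NE [P3→W gives 9>0]
(B,R,Y): not NE [P3→W gives 9>7]
(B,R,Z): not NE [P1→D gives 7>1; P3→W gives 9>7]
(B,R,W): not NE [P1→D gives 8>3; P2→S gives 7>5]
(B,S,X): not NE [P1→C gives 6>2; P2→R gives 4>1]
(B,S,Y): not NE [P1→D gives 9>2; P2→R gives 7>3; P3→X gives 9>0]
(B,S,Z): not NE [P1→C gives 9>2; P2→R gives 8>7; P3→X gives 9>2]
(B,S,W): not NE [P1→A gives 9>3; P3→X gives 9>2]
(C,P,X): not NE [P1→B gives 7>0; P2→Q gives 6>4; P3→Z gives 8>4]
(C,P,Y): not NE [P1→A gives 8>7; P2→Q gives 9>7; P3→Z gives 8>6]
(C,P,Z): not NE [P1→D gives 7>2; P2→S gives 11>9]
(C,P,W): not NE [P1→B gives 7>0; P2→S gives 7>5; P3→Z gives 8>6]
(C,Q,X): not NE [P1→B gives 8>5]
(C,Q,Y): not NE [P1→B gives 9>8; P3→Z gives 8>2]
(C,Q,Z): not NE [P2→S gives 11>9]
(C,Q,W): not NE [P2→S gives 7>0; P3→Z gives 8>4]
(C,R,X): not NE [P1→B gives 3>2; P2→Q gives 6>1]
(C,R,Y): not NE [P1→B gives 7>2; P2→Q gives 9>1; P3→X gives 8>7]
(C,R,Z): not NE [P1→D gives 7>3; P2→S gives 11>6; P3→X gives 8>2]
(C,R,W): not NE [P1→D gives 8>3; P2→S gives 7>0; P3→X gives 8>1]
(C,S,X): not NE [P2→Q gives 6>5; P3→Y gives 9>1]
(C,S,Y): not NE [P1→D gives 9>0; P2→Q gives 9>7]
(C,S,Z): not NE [P3→Y gives 9>0]
(C,S,W): not NE [P1→A gives 9>6; P3→Y gives 9>6]
(D,P,X): not NE [P1→B gives 7>4; P2→S gives 9>3; P3→Z gives 10>0]
(D,P,Y): not NE [P1→A gives 8>3; P2→R gives 9>2; P3→Z gives 10>8]
(D,P,Z): NE
(D,P,W): not NE [P1→B gives 7>5; P2→Q gives 8>2; P3→Z gives 10>7]
(D,Q,X): not NE [P1→B gives 8>2; P2→S gives 9>3; P3→W gives 8>6]
(D,Q,Y): not NE [P1→B gives 9>0; P2→R gives 9>6; P3→W gives 8>2]
(D,Q,Z): not NE [P1→C gives 6>2; P2→P gives 10>9; P3→W gives 8>5]
(D,Q,W): not NE [P1→C gives 5>0]
(D,R,X): not NE [P1→B gives 3>2; P2→S gives 9>0; P3→Z gives 9>4]
(D,R,Y): not NE [P1→B gives 7>5; P3→Z gives 9>1]
(D,R,Z): not NE [P2→P gives 10>4]
(D,R,W): not NE [P2→Q gives 8>7; P3→Z gives 9>6]
(D,S,X): not NE [P1→C gives 6>5]
(D,S,Y): not NE [P2→R gives 9>0; P3→W gives 6>2]
(D,S,Z): not NE [P1→C gives 9>3; P2→P gives 10>2; P3→W gives 6>4]
(D,S,W): not NE [P1→A gives 9>2; P2→Q gives 8>2]

PSNE = {(D,P,Z)}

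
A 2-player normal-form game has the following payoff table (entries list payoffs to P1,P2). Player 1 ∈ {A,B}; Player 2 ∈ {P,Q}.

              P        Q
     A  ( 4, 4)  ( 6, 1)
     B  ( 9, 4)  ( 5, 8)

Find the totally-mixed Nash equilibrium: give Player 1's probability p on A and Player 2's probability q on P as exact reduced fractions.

(p,q) = (4/7, 1/6)

P1 indiff ⇒ q·4+(1-q)·6 = q·9+(1-q)·5 ⇒ q(-5) = (1-q)(-1) ⇒ q = 1/6
P2 indiff ⇒ p·4+(1-p)·4 = p·1+(1-p)·8 ⇒ p(3) = (1-p)(4) ⇒ p = 4/7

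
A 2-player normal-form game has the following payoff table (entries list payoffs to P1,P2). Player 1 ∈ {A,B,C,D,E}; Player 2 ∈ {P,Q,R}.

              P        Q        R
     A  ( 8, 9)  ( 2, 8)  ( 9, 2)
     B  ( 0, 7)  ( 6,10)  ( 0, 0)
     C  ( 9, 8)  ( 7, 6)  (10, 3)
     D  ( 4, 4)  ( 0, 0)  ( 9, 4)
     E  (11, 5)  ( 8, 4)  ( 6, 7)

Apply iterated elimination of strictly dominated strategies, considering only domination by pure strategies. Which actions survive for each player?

P1 drop A (C beats it: P:9>8 Q:7>2 R:10>9)
P1 drop B (C beats it: P:9>0 Q:7>6 R:10>0)
P1 drop D (C beats it: P:9>4 Q:7>0 R:10>9)
P2 drop Q (P beats it: C:8>6 E:5>4)
P1→{C,E} P2→{P,R}

Survivors P1:{C,E} P2:{P,R}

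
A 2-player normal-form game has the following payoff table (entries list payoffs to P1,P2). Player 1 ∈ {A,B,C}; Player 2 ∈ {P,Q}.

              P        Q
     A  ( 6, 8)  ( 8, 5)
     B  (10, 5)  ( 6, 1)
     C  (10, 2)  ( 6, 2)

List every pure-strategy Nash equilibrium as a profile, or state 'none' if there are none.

(A,P): not NE [P1→C gives 10>6]
(A,Q): not NE [P2→P gives 8>5]
(B,P): NE
(B,Q): not NE [P1→A gives 8>6; P2→P gives 5>1]
(C,P): NE
(C,Q): not NE [P1→A gives 8>6]

NE set: (B,P), (C,P)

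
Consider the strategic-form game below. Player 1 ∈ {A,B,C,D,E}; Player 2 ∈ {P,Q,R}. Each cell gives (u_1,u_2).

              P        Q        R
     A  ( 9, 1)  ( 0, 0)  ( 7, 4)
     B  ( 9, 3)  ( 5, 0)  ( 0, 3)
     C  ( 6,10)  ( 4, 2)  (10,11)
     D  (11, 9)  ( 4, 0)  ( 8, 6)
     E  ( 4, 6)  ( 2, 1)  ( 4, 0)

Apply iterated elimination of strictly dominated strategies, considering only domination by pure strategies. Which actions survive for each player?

IESDS → P1:{C,D} P2:{P,R}

P1 drop A (D beats it: P:11>9 Q:4>0 R:8>7)
P1 drop E (C beats it: P:6>4 Q:4>2 R:10>4)
P2 drop Q (P beats it: B:3>0 C:10>2 D:9>0)
P1 drop B (D beats it: P:11>9 R:8>0)
P1→{C,D} P2→{P,R}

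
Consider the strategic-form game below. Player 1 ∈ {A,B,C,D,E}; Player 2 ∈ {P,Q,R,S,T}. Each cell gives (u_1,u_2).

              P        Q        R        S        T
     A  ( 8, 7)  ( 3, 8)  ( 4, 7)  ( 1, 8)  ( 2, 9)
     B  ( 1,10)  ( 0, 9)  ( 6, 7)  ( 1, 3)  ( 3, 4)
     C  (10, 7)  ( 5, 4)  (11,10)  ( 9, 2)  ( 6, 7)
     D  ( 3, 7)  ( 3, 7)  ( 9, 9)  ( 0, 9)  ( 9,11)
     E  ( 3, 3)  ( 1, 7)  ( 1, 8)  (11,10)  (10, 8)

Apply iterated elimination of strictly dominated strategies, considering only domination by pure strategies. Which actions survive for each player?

IESDS → P1:{C,D,E} P2:{R,S,T}

P1 drop A (C beats it: P:10>8 Q:5>3 R:11>4 S:9>1 T:6>2)
P1 drop B (C beats it: P:10>1 Q:5>0 R:11>6 S:9>1 T:6>3)
P2 drop P (R beats it: C:10>7 D:9>7 E:8>3)
P2 drop Q (R beats it: C:10>4 D:9>7 E:8>7)
P1→{C,D,E} P2→{R,S,T}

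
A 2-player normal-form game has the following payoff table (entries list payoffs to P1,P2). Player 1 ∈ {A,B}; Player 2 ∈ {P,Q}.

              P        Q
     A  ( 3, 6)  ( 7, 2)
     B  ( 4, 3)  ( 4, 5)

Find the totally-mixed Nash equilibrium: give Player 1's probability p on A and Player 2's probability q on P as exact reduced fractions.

P1 indiff ⇒ q·3+(1-q)·7 = q·4+(1-q)·4 ⇒ q(-1) = (1-q)(-3) ⇒ q = 3/4
P2 indiff ⇒ p·6+(1-p)·3 = p·2+(1-p)·5 ⇒ p(4) = (1-p)(2) ⇒ p = 1/3

(p,q) = (1/3, 3/4)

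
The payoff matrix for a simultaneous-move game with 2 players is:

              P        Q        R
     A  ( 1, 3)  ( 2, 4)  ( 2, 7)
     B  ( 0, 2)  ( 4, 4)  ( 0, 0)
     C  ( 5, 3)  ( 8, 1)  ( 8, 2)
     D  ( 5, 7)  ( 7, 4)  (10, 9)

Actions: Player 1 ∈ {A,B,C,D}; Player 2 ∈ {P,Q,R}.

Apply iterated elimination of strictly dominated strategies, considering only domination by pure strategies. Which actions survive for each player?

P1 drop A (C beats it: P:5>1 Q:8>2 R:8>2)
P1 drop B (C beats it: P:5>0 Q:8>4 R:8>0)
P2 drop Q (P beats it: C:3>1 D:7>4)
P1→{C,D} P2→{P,R}

Survivors P1:{C,D} P2:{P,R}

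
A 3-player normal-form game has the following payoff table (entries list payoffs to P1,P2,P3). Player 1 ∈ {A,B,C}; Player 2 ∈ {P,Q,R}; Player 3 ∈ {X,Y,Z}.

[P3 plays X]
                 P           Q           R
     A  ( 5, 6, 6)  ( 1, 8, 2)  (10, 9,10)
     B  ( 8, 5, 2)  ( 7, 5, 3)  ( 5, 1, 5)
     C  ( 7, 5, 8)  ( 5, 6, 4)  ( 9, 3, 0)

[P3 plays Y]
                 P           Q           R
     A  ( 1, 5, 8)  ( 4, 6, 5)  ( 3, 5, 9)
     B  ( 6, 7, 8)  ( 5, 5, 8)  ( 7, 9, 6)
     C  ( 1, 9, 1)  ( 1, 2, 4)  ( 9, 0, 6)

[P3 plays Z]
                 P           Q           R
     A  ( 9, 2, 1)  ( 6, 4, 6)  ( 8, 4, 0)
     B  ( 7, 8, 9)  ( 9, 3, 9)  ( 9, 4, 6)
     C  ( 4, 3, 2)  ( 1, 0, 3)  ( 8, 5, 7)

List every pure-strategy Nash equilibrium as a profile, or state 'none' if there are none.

(A,P,X): not NE [P1→B gives 8>5; P2→R gives 9>6; P3→Y gives 8>6]
(A,P,Y): not NE [P1→B gives 6>1; P2→Q gives 6>5]
(A,P,Z): not NE [P2→R gives 4>2; P3→Y gives 8>1]
(A,Q,X): not NE [P1→B gives 7>1; P2→R gives 9>8; P3→Z gives 6>2]
(A,Q,Y): not NE [P1→B gives 5>4; P3→Z gives 6>5]
(A,Q,Z): not NE [P1→B gives 9>6]
(A,R,X): NE
(A,R,Y): not NE [P1→C gives 9>3; P2→Q gives 6>5; P3→X gives 10>9]
(A,R,Z): not NE [P1→B gives 9>8; P3→X gives 10>0]
(B,P,X): not NE [P3→Z gives 9>2]
(B,P,Y): not NE [P2→R gives 9>7; P3→Z gives 9>8]
(B,P,Z): not NE [P1→A gives 9>7]
(B,Q,X): not NE [P3→Z gives 9>3]
(B,Q,Y): not NE [P2→R gives 9>5; P3→Z gives 9>8]
(B,Q,Z): not NE [P2→P gives 8>3]
(B,R,X): not NE [P1→A gives 10>5; P2→Q gives 5>1; P3→Z gives 6>5]
(B,R,Y): not NE [P1→C gives 9>7]
(B,R,Z): not NE [P2→P gives 8>4]
(C,P,X): not NE [P1→B gives 8>7; P2→Q gives 6>5]
(C,P,Y): not NE [P1→B gives 6>1; P3→X gives 8>1]
(C,P,Z): not NE [P1→A gives 9>4; P2→R gives 5>3; P3→X gives 8>2]
(C,Q,X): not NE [P1→B gives 7>5]
(C,Q,Y): not NE [P1→B gives 5>1; P2→P gives 9>2]
(C,Q,Z): not NE [P1→B gives 9>1; P2→R gives 5>0; P3→Y gives 4>3]
(C,R,X): not NE [P1→A gives 10>9; P2→Q gives 6>3; P3→Z gives 7>0]
(C,R,Y): not NE [P2→P gives 9>0; P3→Z gives 7>6]
(C,R,Z): not NE [P1→B gives 9>8]

PSNE = {(A,R,X)}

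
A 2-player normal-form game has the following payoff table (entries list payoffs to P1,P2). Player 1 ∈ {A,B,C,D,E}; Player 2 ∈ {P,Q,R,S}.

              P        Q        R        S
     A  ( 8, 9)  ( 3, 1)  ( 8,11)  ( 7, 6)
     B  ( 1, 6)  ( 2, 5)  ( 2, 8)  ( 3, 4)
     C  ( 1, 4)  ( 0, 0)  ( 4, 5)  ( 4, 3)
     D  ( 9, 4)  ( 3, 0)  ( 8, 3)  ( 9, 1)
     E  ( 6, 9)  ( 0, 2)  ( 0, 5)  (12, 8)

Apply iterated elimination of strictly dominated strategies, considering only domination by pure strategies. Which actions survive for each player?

IESDS → P1:{A,D} P2:{P,R}

P1 drop B (A beats it: P:8>1 Q:3>2 R:8>2 S:7>3)
P1 drop C (A beats it: P:8>1 Q:3>0 R:8>4 S:7>4)
P2 drop Q (P beats it: A:9>1 D:4>0 E:9>2)
P2 drop S (P beats it: A:9>6 D:4>1 E:9>8)
P1 drop E (A beats it: P:8>6 R:8>0)
P1→{A,D} P2→{P,R}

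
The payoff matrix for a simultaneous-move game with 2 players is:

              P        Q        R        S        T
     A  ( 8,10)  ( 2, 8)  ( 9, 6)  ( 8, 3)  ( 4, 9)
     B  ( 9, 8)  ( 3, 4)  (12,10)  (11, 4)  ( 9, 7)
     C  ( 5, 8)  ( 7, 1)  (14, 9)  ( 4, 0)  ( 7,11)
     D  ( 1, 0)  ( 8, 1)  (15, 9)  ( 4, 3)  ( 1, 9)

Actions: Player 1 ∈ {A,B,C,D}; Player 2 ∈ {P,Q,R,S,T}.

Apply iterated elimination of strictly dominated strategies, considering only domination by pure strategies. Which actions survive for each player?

P1 drop A (B beats it: P:9>8 Q:3>2 R:12>9 S:11>8 T:9>4)
P2 drop P (R beats it: B:10>8 C:9>8 D:9>0)
P2 drop Q (R beats it: B:10>4 C:9>1 D:9>1)
P2 drop S (R beats it: B:10>4 C:9>0 D:9>3)
P1→{B,C,D} P2→{R,T}

Survivors P1:{B,C,D} P2:{R,T}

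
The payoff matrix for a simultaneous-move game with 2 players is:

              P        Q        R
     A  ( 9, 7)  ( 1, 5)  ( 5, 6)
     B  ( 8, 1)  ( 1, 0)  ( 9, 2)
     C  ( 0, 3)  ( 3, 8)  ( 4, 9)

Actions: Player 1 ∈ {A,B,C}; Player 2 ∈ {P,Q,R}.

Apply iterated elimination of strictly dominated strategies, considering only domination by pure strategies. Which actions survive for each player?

Survivors P1:{A,B} P2:{P,R}

P2 drop Q (R beats it: A:6>5 B:2>0 C:9>8)
P1 drop C (A beats it: P:9>0 R:5>4)
P1→{A,B} P2→{P,R}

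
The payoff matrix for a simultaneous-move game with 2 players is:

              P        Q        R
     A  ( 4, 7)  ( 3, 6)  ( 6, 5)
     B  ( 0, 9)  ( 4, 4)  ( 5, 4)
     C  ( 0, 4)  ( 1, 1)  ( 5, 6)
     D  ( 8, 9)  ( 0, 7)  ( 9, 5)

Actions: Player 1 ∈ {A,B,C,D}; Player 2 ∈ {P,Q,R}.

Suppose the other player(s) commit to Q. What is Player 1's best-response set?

u_1(A vs Q) = 3
u_1(B vs Q) = 4
u_1(C vs Q) = 1
u_1(D vs Q) = 0
max payoff 4 at {B}

argmax u_1 = {B}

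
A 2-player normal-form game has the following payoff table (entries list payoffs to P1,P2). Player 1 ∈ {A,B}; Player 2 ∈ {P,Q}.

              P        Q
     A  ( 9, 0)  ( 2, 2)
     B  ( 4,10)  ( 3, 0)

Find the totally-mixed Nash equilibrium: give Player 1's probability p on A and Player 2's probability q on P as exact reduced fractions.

P1 indiff ⇒ q·9+(1-q)·2 = q·4+(1-q)·3 ⇒ q(5) = (1-q)(1) ⇒ q = 1/6
P2 indiff ⇒ p·0+(1-p)·10 = p·2+(1-p)·0 ⇒ p(-2) = (1-p)(-10) ⇒ p = 5/6

(p,q) = (5/6, 1/6)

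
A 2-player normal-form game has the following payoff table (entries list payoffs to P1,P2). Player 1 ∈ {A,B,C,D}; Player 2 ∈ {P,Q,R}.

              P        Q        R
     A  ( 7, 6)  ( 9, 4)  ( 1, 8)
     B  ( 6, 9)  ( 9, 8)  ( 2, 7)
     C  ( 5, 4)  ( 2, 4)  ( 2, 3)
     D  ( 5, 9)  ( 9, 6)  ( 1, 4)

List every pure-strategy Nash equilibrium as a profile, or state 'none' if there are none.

(A,P): not NE [P2→R gives 8>6]
(A,Q): not NE [P2→R gives 8>4]
(A,R): not NE [P1→C gives 2>1]
(B,P): not NE [P1→A gives 7>6]
(B,Q): not NE [P2→P gives 9>8]
(B,R): not NE [P2→P gives 9>7]
(C,P): not NE [P1→A gives 7>5]
(C,Q): not NE [P1→D gives 9>2]
(C,R): not NE [P2→Q gives 4>3]
(D,P): not NE [P1→A gives 7>5]
(D,Q): not NE [P2→P gives 9>6]
(D,R): not NE [P1→C gives 2>1; P2→P gives 9>4]

PSNE: ∅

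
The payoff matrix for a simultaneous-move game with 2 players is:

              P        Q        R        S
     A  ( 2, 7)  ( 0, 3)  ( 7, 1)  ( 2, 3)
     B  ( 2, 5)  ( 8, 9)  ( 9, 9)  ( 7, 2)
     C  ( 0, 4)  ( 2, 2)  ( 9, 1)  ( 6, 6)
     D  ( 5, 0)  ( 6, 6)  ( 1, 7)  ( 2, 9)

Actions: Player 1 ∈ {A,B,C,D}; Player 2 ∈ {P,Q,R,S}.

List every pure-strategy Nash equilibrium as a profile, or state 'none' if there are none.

NE set: (B,Q), (B,R)

(A,P): not NE [P1→D gives 5>2]
(A,Q): not NE [P1→B gives 8>0; P2→P gives 7>3]
(A,R): not NE [P1→C gives 9>7; P2→P gives 7>1]
(A,S): not NE [P1→B gives 7>2; P2→P gives 7>3]
(B,P): not NE [P1→D gives 5>2; P2→R gives 9>5]
(B,Q): NE
(B,R): NE
(B,S): not NE [P2→R gives 9>2]
(C,P): not NE [P1→D gives 5>0; P2→S gives 6>4]
(C,Q): not NE [P1→B gives 8>2; P2→S gives 6>2]
(C,R): not NE [P2→S gives 6>1]
(C,S): not NE [P1→B gives 7>6]
(D,P): not NE [P2→S gives 9>0]
(D,Q): not NE [P1→B gives 8>6; P2→S gives 9>6]
(D,R): not NE [P1→C gives 9>1; P2→S gives 9>7]
(D,S): not NE [P1→B gives 7>2]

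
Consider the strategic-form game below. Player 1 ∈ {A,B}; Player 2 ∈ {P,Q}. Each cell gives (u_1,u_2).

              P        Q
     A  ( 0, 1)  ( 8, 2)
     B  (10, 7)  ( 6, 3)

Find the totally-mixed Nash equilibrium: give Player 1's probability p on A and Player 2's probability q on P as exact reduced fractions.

p=4/5, q=1/6

P1 indiff ⇒ q·0+(1-q)·8 = q·10+(1-q)·6 ⇒ q(-10) = (1-q)(-2) ⇒ q = 1/6
P2 indiff ⇒ p·1+(1-p)·7 = p·2+(1-p)·3 ⇒ p(-1) = (1-p)(-4) ⇒ p = 4/5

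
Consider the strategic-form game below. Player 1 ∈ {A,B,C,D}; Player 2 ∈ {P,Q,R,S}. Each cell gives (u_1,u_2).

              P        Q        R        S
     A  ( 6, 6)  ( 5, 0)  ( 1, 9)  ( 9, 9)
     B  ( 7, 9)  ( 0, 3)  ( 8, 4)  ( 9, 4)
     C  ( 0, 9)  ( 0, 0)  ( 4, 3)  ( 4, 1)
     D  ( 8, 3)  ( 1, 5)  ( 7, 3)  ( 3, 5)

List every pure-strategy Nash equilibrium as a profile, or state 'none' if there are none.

Nash profiles: (A,S)

(A,P): not NE [P1→D gives 8>6; P2→S gives 9>6]
(A,Q): not NE [P2→S gives 9>0]
(A,R): not NE [P1→B gives 8>1]
(A,S): NE
(B,P): not NE [P1→D gives 8>7]
(B,Q): not NE [P1→A gives 5>0; P2→P gives 9>3]
(B,R): not NE [P2→P gives 9>4]
(B,S): not NE [P2→P gives 9>4]
(C,P): not NE [P1→D gives 8>0]
(C,Q): not NE [P1→A gives 5>0; P2→P gives 9>0]
(C,R): not NE [P1→B gives 8>4; P2→P gives 9>3]
(C,S): not NE [P1→B gives 9>4; P2→P gives 9>1]
(D,P): not NE [P2→S gives 5>3]
(D,Q): not NE [P1→A gives 5>1]
(D,R): not NE [P1→B gives 8>7; P2→S gives 5>3]
(D,S): not NE [P1→B gives 9>3]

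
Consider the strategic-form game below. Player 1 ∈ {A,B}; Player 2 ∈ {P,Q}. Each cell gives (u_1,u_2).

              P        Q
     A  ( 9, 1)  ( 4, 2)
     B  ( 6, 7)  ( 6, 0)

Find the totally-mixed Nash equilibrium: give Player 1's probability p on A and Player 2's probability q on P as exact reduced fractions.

P1 indiff ⇒ q·9+(1-q)·4 = q·6+(1-q)·6 ⇒ q(3) = (1-q)(2) ⇒ q = 2/5
P2 indiff ⇒ p·1+(1-p)·7 = p·2+(1-p)·0 ⇒ p(-1) = (1-p)(-7) ⇒ p = 7/8

(p,q) = (7/8, 2/5)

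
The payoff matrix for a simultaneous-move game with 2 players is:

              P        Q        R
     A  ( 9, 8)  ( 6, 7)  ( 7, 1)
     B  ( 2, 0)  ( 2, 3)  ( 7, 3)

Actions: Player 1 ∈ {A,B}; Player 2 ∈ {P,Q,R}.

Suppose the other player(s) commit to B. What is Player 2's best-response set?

u_2(P vs B) = 0
u_2(Q vs B) = 3
u_2(R vs B) = 3
max payoff 3 at {Q,R}

P2 best: {Q,R}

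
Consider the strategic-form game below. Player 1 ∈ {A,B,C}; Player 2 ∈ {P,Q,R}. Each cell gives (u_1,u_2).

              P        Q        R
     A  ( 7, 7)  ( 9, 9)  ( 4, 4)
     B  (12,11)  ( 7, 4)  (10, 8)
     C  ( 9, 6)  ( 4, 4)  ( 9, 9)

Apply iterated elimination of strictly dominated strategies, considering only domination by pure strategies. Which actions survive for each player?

P1 drop C (B beats it: P:12>9 Q:7>4 R:10>9)
P2 drop R (P beats it: A:7>4 B:11>8)
P1→{A,B} P2→{P,Q}

Remaining: P1:{A,B} P2:{P,Q}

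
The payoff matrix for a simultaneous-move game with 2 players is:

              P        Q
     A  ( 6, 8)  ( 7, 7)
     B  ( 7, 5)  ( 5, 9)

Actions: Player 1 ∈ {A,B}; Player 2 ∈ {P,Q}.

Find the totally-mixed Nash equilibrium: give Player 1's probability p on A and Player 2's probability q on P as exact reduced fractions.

P1 indiff ⇒ q·6+(1-q)·7 = q·7+(1-q)·5 ⇒ q(-1) = (1-q)(-2) ⇒ q = 2/3
P2 indiff ⇒ p·8+(1-p)·5 = p·7+(1-p)·9 ⇒ p(1) = (1-p)(4) ⇒ p = 4/5

(p,q) = (4/5, 2/3)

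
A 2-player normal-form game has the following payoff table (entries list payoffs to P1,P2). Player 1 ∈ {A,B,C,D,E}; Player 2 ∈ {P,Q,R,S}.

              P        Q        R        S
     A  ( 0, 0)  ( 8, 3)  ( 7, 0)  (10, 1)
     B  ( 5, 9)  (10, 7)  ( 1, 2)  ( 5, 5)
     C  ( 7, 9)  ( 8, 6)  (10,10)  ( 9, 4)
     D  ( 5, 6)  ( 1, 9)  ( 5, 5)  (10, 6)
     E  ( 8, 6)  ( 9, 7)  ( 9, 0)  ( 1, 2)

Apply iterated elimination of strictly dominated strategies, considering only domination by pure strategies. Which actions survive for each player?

Survivors P1:{B,C,E} P2:{P,Q,R}

P2 drop S (Q beats it: A:3>1 B:7>5 C:6>4 D:9>6 E:7>2)
P1 drop A (E beats it: P:8>0 Q:9>8 R:9>7)
P1 drop D (C beats it: P:7>5 Q:8>1 R:10>5)
P1→{B,C,E} P2→{P,Q,R}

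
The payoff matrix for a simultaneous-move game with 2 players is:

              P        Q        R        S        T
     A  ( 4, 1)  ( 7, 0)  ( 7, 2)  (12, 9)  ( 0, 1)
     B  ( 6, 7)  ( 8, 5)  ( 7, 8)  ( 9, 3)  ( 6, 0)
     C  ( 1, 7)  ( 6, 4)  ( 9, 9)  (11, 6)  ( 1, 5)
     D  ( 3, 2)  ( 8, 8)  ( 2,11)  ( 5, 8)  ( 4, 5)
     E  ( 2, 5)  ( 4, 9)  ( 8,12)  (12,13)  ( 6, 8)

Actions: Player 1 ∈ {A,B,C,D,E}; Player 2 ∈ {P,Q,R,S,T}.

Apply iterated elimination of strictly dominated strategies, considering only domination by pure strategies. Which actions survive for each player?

P2 drop P (R beats it: A:2>1 B:8>7 C:9>7 D:11>2 E:12>5)
P2 drop Q (R beats it: A:2>0 B:8>5 C:9>4 D:11>8 E:12>9)
P1 drop D (B beats it: R:7>2 S:9>5 T:6>4)
P2 drop T (R beats it: A:2>1 B:8>0 C:9>5 E:12>8)
P1 drop B (C beats it: R:9>7 S:11>9)
P1→{A,C,E} P2→{R,S}

IESDS → P1:{A,C,E} P2:{R,S}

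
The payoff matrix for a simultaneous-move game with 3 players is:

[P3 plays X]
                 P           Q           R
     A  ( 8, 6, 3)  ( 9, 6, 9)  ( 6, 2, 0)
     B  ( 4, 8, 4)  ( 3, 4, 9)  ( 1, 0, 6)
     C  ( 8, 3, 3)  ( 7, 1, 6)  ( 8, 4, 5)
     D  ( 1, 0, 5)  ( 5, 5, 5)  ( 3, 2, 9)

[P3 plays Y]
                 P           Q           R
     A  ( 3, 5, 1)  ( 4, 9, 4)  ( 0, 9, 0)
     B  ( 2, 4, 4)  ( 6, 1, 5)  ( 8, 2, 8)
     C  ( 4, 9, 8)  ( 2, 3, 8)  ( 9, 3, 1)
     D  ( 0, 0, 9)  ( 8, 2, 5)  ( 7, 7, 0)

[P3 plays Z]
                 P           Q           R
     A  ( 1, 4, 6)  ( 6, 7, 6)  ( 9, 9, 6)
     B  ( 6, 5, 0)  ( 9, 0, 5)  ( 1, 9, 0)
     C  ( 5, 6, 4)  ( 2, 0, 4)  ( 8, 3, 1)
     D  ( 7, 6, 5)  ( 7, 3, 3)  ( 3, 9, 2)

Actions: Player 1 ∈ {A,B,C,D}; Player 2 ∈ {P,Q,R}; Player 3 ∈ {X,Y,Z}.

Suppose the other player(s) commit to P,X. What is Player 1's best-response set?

u_1(A vs P,X) = 8
u_1(B vs P,X) = 4
u_1(C vs P,X) = 8
u_1(D vs P,X) = 1
max payoff 8 at {A,C}

P1 best: {A,C}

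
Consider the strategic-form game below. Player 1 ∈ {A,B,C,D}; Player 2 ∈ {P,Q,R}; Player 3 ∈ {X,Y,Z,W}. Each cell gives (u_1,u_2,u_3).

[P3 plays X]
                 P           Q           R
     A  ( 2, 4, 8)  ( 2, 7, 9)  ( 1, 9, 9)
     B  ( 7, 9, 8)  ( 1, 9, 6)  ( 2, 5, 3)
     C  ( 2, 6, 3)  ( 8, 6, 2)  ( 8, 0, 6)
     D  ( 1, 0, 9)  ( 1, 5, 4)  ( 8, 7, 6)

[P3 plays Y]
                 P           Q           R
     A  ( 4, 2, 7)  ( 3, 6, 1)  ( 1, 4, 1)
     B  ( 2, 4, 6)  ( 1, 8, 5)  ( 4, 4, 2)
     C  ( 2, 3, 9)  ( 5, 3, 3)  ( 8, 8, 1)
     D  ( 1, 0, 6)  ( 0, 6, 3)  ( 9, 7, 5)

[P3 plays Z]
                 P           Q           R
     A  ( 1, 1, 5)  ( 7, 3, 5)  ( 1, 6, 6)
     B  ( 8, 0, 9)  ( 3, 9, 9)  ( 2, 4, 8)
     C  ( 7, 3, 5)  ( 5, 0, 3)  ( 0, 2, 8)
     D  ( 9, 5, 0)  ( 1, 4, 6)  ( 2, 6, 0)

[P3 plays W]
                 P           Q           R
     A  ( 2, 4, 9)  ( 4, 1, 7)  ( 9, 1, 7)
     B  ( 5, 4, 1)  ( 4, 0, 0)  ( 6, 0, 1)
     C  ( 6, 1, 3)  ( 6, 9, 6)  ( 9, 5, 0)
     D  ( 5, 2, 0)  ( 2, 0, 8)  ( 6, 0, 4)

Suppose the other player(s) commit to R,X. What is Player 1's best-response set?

P1 best: {C,D}

u_1(A vs R,X) = 1
u_1(B vs R,X) = 2
u_1(C vs R,X) = 8
u_1(D vs R,X) = 8
max payoff 8 at {C,D}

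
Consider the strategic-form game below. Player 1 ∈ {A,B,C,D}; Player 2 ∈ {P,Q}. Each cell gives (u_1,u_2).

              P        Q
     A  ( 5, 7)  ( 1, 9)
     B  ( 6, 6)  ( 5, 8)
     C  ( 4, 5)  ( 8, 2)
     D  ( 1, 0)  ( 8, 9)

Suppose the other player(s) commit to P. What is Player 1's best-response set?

P1 best: {B}

u_1(A vs P) = 5
u_1(B vs P) = 6
u_1(C vs P) = 4
u_1(D vs P) = 1
max payoff 6 at {B}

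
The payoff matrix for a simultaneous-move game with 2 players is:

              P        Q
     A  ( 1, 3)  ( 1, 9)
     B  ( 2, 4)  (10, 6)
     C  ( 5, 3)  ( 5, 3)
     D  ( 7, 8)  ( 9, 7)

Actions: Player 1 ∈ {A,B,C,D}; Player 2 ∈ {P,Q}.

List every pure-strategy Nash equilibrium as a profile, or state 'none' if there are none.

Nash profiles: (B,Q), (D,P)

(A,P): not NE [P1→D gives 7>1; P2→Q gives 9>3]
(A,Q): not NE [P1→B gives 10>1]
(B,P): not NE [P1→D gives 7>2; P2→Q gives 6>4]
(B,Q): NE
(C,P): not NE [P1→D gives 7>5]
(C,Q): not NE [P1→B gives 10>5]
(D,P): NE
(D,Q): not NE [P1→B gives 10>9; P2→P gives 8>7]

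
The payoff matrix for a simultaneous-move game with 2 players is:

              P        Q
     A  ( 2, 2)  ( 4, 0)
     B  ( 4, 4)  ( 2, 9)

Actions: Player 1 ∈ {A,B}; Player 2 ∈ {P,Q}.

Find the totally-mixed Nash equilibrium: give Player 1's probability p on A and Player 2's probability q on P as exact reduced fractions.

P1 indiff ⇒ q·2+(1-q)·4 = q·4+(1-q)·2 ⇒ q(-2) = (1-q)(-2) ⇒ q = 1/2
P2 indiff ⇒ p·2+(1-p)·4 = p·0+(1-p)·9 ⇒ p(2) = (1-p)(5) ⇒ p = 5/7

P1 mixes 5/7 on A; P2 mixes 1/2 on P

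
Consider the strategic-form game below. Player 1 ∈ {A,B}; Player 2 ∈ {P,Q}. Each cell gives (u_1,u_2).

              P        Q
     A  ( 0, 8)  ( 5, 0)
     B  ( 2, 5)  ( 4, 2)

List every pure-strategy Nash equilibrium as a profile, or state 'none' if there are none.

(A,P): not NE [P1→B gives 2>0]
(A,Q): not NE [P2→P gives 8>0]
(B,P): NE
(B,Q): not NE [P1→A gives 5>4; P2→P gives 5>2]

PSNE = {(B,P)}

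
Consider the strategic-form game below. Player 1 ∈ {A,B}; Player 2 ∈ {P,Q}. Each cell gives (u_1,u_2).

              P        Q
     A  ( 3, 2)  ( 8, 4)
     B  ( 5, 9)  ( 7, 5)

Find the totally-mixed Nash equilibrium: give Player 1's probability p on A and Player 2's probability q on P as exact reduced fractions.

P1 mixes 2/3 on A; P2 mixes 1/3 on P

P1 indiff ⇒ q·3+(1-q)·8 = q·5+(1-q)·7 ⇒ q(-2) = (1-q)(-1) ⇒ q = 1/3
P2 indiff ⇒ p·2+(1-p)·9 = p·4+(1-p)·5 ⇒ p(-2) = (1-p)(-4) ⇒ p = 2/3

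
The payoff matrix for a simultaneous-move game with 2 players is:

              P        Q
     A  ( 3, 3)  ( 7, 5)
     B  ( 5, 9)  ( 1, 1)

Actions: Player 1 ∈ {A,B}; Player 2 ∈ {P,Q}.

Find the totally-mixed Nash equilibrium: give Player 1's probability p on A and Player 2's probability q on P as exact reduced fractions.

p=4/5, q=3/4

P1 indiff ⇒ q·3+(1-q)·7 = q·5+(1-q)·1 ⇒ q(-2) = (1-q)(-6) ⇒ q = 3/4
P2 indiff ⇒ p·3+(1-p)·9 = p·5+(1-p)·1 ⇒ p(-2) = (1-p)(-8) ⇒ p = 4/5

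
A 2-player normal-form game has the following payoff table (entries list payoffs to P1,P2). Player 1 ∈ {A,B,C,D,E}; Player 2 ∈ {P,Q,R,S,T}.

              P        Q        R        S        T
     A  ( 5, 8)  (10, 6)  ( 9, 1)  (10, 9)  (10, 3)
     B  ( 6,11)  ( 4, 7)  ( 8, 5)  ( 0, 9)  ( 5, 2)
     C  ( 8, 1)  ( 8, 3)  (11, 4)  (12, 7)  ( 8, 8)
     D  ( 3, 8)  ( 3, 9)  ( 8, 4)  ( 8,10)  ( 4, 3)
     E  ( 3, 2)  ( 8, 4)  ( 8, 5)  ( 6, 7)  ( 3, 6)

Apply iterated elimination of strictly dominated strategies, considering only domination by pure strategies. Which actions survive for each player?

P1 drop B (C beats it: P:8>6 Q:8>4 R:11>8 S:12>0 T:8>5)
P1 drop D (A beats it: P:5>3 Q:10>3 R:9>8 S:10>8 T:10>4)
P1 drop E (A beats it: P:5>3 Q:10>8 R:9>8 S:10>6 T:10>3)
P2 drop P (S beats it: A:9>8 C:7>1)
P2 drop Q (S beats it: A:9>6 C:7>3)
P2 drop R (S beats it: A:9>1 C:7>4)
P1→{A,C} P2→{S,T}

Survivors P1:{A,C} P2:{S,T}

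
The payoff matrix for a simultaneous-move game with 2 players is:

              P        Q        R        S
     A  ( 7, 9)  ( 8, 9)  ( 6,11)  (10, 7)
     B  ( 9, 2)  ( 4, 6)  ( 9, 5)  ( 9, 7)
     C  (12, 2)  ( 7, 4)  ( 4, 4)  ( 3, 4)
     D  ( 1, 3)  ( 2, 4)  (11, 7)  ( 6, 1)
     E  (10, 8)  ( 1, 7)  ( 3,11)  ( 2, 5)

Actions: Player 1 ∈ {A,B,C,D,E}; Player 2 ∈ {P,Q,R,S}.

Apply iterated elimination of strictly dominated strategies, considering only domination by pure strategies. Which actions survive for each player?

Remaining: P1:{A,B,D} P2:{Q,R,S}

P1 drop E (C beats it: P:12>10 Q:7>1 R:4>3 S:3>2)
P2 drop P (R beats it: A:11>9 B:5>2 C:4>2 D:7>3)
P1 drop C (A beats it: Q:8>7 R:6>4 S:10>3)
P1→{A,B,D} P2→{Q,R,S}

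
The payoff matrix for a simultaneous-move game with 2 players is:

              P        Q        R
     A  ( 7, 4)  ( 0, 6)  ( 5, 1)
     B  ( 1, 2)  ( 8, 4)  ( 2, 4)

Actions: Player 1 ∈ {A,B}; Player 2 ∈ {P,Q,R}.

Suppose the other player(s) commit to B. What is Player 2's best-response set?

u_2(P vs B) = 2
u_2(Q vs B) = 4
u_2(R vs B) = 4
max payoff 4 at {Q,R}

P2 best: {Q,R}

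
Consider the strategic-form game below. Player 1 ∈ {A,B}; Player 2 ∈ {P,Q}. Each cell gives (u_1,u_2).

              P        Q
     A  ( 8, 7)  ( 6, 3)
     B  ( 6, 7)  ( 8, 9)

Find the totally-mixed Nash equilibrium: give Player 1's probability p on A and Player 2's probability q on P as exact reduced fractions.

P1 indiff ⇒ q·8+(1-q)·6 = q·6+(1-q)·8 ⇒ q(2) = (1-q)(2) ⇒ q = 1/2
P2 indiff ⇒ p·7+(1-p)·7 = p·3+(1-p)·9 ⇒ p(4) = (1-p)(2) ⇒ p = 1/3

(p,q) = (1/3, 1/2)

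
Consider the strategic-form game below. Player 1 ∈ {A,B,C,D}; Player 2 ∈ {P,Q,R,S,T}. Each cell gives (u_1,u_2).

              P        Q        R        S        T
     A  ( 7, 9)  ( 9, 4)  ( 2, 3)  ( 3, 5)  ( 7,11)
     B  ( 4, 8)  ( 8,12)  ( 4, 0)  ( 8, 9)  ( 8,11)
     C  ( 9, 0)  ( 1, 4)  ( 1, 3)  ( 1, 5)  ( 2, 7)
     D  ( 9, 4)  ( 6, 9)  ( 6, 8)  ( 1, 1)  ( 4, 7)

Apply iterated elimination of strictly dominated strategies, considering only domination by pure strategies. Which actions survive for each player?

IESDS → P1:{A,B} P2:{Q,T}

P2 drop P (T beats it: A:11>9 B:11>8 C:7>0 D:7>4)
P1 drop C (A beats it: Q:9>1 R:2>1 S:3>1 T:7>2)
P2 drop R (Q beats it: A:4>3 B:12>0 D:9>8)
P1 drop D (A beats it: Q:9>6 S:3>1 T:7>4)
P2 drop S (T beats it: A:11>5 B:11>9)
P1→{A,B} P2→{Q,T}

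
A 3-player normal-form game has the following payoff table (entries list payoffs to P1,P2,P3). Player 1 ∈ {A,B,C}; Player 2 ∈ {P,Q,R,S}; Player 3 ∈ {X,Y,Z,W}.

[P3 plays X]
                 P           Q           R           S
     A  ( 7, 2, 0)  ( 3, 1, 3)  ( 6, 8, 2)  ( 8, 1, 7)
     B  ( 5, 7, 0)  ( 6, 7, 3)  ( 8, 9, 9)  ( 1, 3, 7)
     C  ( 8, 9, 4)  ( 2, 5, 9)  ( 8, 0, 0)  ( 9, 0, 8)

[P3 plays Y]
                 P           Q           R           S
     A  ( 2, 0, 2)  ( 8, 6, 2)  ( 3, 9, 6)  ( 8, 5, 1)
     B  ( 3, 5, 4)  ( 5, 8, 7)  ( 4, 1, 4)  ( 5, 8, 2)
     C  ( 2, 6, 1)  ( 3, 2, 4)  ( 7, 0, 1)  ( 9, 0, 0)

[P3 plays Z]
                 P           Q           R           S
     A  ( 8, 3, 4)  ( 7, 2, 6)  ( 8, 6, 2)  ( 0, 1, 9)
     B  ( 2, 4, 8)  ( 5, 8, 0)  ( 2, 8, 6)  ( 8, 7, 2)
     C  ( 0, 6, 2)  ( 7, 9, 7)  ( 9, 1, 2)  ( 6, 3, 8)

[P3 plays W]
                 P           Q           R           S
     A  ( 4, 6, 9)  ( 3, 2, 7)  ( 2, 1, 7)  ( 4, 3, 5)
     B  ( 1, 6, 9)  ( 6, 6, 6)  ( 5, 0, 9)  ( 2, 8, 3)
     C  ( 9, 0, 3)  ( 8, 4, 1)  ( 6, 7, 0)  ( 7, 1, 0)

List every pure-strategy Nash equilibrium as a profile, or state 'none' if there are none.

(A,P,X): not NE [P1→C gives 8>7; P2→R gives 8>2; P3→W gives 9>0]
(A,P,Y): not NE [P1→B gives 3>2; P2→R gives 9>0; P3→W gives 9>2]
(A,P,Z): not NE [P2→R gives 6>3; P3→W gives 9>4]
(A,P,W): not NE [P1→C gives 9>4]
(A,Q,X): not NE [P1→B gives 6>3; P2→R gives 8>1; P3→W gives 7>3]
(A,Q,Y): not NE [P2→R gives 9>6; P3→W gives 7>2]
(A,Q,Z): not NE [P2→R gives 6>2; P3→W gives 7>6]
(A,Q,W): not NE [P1→C gives 8>3; P2→P gives 6>2]
(A,R,X): not NE [P1→C gives 8>6; P3→W gives 7>2]
(A,R,Y): not NE [P1→C gives 7>3; P3→W gives 7>6]
(A,R,Z): not NE [P1→C gives 9>8; P3→W gives 7>2]
(A,R,W): not NE [P1→C gives 6>2; P2→P gives 6>1]
(A,S,X): not NE [P1→C gives 9>8; P2→R gives 8>1; P3→Z gives 9>7]
(A,S,Y): not NE [P1→C gives 9>8; P2→R gives 9>5; P3→Z gives 9>1]
(A,S,Z): not NE [P1→B gives 8>0; P2→R gives 6>1]
(A,S,W): not NE [P1→C gives 7>4; P2→P gives 6>3; P3→Z gives 9>5]
(B,P,X): not NE [P1→C gives 8>5; P2→R gives 9>7; P3→W gives 9>0]
(B,P,Y): not NE [P2→S gives 8>5; P3→W gives 9>4]
(B,P,Z): not NE [P1→A gives 8>2; P2→R gives 8>4; P3→W gives 9>8]
(B,P,W): not NE [P1→C gives 9>1; P2→S gives 8>6]
(B,Q,X): not NE [P2→R gives 9>7; P3→Y gives 7>3]
(B,Q,Y): not NE [P1→A gives 8>5]
(B,Q,Z): not NE [P1→C gives 7>5; P3→Y gives 7>0]
(B,Q,W): not NE [P1→C gives 8>6; P2→S gives 8>6; P3→Y gives 7>6]
(B,R,X): NE
(B,R,Y): not NE [P1→C gives 7>4; P2→S gives 8>1; P3→W gives 9>4]
(B,R,Z): not NE [P1→C gives 9>2; P3→W gives 9>6]
(B,R,W): not NE [P1→C gives 6>5; P2→S gives 8>0]
(B,S,X): not NE [P1→C gives 9>1; P2→R gives 9>3]
(B,S,Y): not NE [P1→C gives 9>5; P3→X gives 7>2]
(B,S,Z): not NE [P2→R gives 8>7; P3→X gives 7>2]
(B,S,W): not NE [P1→C gives 7>2; P3→X gives 7>3]
(C,P,X): NE
(C,P,Y): not NE [P1→B gives 3>2; P3→X gives 4>1]
(C,P,Z): not NE [P1→A gives 8>0; P2→Q gives 9>6; P3→X gives 4>2]
(C,P,W): not NE [P2→R gives 7>0; P3→X gives 4>3]
(C,Q,X): not NE [P1→B gives 6>2; P2→P gives 9>5]
(C,Q,Y): not NE [P1→A gives 8>3; P2→P gives 6>2; P3→X gives 9>4]
(C,Q,Z): not NE [P3→X gives 9>7]
(C,Q,W): not NE [P2→R gives 7>4; P3→X gives 9>1]
(C,R,X): not NE [P2→P gives 9>0; P3→Z gives 2>0]
(C,R,Y): not NE [P2→P gives 6>0; P3→Z gives 2>1]
(C,R,Z): not NE [P2→Q gives 9>1]
(C,R,W): not NE [P3→Z gives 2>0]
(C,S,X): not NE [P2→P gives 9>0]
(C,S,Y): not NE [P2→P gives 6>0; P3→Z gives 8>0]
(C,S,Z): not NE [P1→B gives 8>6; P2→Q gives 9>3]
(C,S,W): not NE [P2→R gives 7>1; P3→Z gives 8>0]

NE set: (B,R,X), (C,P,X)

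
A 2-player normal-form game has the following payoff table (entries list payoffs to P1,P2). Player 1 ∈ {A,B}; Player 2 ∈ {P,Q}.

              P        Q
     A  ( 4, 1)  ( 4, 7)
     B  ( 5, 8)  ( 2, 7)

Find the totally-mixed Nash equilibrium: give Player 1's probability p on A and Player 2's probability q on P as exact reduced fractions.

(p,q) = (1/7, 2/3)

P1 indiff ⇒ q·4+(1-q)·4 = q·5+(1-q)·2 ⇒ q(-1) = (1-q)(-2) ⇒ q = 2/3
P2 indiff ⇒ p·1+(1-p)·8 = p·7+(1-p)·7 ⇒ p(-6) = (1-p)(-1) ⇒ p = 1/7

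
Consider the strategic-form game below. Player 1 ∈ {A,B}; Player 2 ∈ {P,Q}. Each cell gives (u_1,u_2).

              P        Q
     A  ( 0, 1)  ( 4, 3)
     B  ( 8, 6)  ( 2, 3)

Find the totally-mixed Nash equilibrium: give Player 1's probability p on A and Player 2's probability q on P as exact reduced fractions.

(p,q) = (3/5, 1/5)

P1 indiff ⇒ q·0+(1-q)·4 = q·8+(1-q)·2 ⇒ q(-8) = (1-q)(-2) ⇒ q = 1/5
P2 indiff ⇒ p·1+(1-p)·6 = p·3+(1-p)·3 ⇒ p(-2) = (1-p)(-3) ⇒ p = 3/5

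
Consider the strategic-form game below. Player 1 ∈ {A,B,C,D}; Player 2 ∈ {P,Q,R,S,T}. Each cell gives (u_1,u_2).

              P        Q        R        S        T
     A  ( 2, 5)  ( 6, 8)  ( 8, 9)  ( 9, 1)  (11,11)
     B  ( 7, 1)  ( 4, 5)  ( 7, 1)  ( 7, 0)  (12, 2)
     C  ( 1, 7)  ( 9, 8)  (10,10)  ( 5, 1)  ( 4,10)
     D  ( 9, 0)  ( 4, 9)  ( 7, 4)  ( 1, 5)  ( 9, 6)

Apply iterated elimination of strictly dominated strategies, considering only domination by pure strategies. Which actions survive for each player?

P2 drop P (Q beats it: A:8>5 B:5>1 C:8>7 D:9>0)
P1 drop D (A beats it: Q:6>4 R:8>7 S:9>1 T:11>9)
P2 drop S (Q beats it: A:8>1 B:5>0 C:8>1)
P1→{A,B,C} P2→{Q,R,T}

Survivors P1:{A,B,C} P2:{Q,R,T}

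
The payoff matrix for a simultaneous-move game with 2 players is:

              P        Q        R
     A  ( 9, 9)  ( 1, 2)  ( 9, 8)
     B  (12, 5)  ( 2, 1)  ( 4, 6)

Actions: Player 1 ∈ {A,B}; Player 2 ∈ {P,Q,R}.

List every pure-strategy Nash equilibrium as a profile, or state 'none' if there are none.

(A,P): not NE [P1→B gives 12>9]
(A,Q): not NE [P1→B gives 2>1; P2→P gives 9>2]
(A,R): not NE [P2→P gives 9>8]
(B,P): not NE [P2→R gives 6>5]
(B,Q): not NE [P2→R gives 6>1]
(B,R): not NE [P1→A gives 9>4]

No pure NE.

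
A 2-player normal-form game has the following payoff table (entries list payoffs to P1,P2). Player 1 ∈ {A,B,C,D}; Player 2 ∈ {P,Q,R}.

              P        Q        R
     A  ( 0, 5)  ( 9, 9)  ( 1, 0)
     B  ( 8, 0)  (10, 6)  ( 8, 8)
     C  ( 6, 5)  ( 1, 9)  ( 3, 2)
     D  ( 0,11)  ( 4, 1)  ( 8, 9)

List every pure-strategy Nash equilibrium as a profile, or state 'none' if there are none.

(A,P): not NE [P1→B gives 8>0; P2→Q gives 9>5]
(A,Q): not NE [P1→B gives 10>9]
(A,R): not NE [P1→D gives 8>1; P2→Q gives 9>0]
(B,P): not NE [P2→R gives 8>0]
(B,Q): not NE [P2→R gives 8>6]
(B,R): NE
(C,P): not NE [P1→B gives 8>6; P2→Q gives 9>5]
(C,Q): not NE [P1→B gives 10>1]
(C,R): not NE [P1→D gives 8>3; P2→Q gives 9>2]
(D,P): not NE [P1→B gives 8>0]
(D,Q): not NE [P1→B gives 10>4; P2→P gives 11>1]
(D,R): not NE [P2→P gives 11>9]

NE set: (B,R)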